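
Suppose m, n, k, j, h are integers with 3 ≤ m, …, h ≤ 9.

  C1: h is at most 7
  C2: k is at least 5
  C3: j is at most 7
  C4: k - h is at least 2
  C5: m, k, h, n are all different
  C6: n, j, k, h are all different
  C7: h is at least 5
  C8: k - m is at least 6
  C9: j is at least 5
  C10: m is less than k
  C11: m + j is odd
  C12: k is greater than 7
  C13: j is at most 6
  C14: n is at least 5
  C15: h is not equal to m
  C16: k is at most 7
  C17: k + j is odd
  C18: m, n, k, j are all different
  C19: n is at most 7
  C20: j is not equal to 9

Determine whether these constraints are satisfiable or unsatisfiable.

Unsatisfiable

Constraints 1, 2, 3, 7, 9, 14, 16, and 19 confine each of n, j, k, h to the 3 values {5, …, 7}.
Constraint 6 requires all 4 of them to be distinct, but only 3 values are available — impossible by the pigeonhole principle.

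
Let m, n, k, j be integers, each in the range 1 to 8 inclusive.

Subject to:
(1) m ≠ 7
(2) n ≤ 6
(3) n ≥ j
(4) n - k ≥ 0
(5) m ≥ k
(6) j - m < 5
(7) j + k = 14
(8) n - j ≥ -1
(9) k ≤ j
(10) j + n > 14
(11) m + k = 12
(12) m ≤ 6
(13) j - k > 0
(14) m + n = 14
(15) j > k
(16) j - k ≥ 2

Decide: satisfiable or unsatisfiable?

Unsatisfiable

From constraints 2 and 3: j ≤ n ≤ 6. From constraints 5 and 12: k ≤ m ≤ 6. Hence j + k ≤ 12. But constraint 7 requires j + k = 14, and 14 > 12. Contradiction.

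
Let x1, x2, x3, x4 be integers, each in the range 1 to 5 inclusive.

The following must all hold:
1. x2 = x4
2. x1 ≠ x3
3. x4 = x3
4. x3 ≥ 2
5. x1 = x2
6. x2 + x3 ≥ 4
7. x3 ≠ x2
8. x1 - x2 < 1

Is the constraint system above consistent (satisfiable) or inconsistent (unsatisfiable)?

Unsatisfiable

From constraints 1, 3, and 5, x1 = x2 = x4 = x3, so x1 = x3. But constraint 2 says x1 ≠ x3. Contradiction.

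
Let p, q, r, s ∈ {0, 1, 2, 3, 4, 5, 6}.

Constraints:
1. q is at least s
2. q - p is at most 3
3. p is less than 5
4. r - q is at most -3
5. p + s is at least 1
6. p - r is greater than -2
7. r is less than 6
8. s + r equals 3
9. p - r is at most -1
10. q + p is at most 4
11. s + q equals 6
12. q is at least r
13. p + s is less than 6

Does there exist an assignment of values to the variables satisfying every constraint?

Unsatisfiable

Constraints 2, 4, and 9 give p − q ≥ -3, q − r ≥ 3, r − p ≥ 1.
Adding all 3 inequalities: the left sides telescope to 0, and the right sides sum to (-3) + 3 + 1 = 1. So 0 ≥ 1, which is false.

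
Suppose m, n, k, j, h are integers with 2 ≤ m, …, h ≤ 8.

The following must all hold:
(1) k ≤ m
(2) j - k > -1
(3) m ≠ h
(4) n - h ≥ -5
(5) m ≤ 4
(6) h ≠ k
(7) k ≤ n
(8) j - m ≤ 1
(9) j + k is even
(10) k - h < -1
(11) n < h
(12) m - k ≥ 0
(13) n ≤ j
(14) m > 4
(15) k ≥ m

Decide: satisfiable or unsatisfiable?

Unsatisfiable

From constraint 14: m ≥ 5. From constraint 5: m ≤ 4. But 4 < 5, so no value of m works.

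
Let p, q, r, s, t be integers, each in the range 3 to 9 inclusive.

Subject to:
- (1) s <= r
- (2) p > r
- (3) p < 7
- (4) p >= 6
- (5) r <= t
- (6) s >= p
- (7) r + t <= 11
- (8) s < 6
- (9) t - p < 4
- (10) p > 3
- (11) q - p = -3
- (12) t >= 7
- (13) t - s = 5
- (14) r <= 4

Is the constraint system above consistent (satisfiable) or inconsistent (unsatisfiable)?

From constraints 4 and 6: s ≥ p and p ≥ 6, so s ≥ 6. From constraints 1 and 14: s ≤ r and r ≤ 4, so s ≤ 4. But 4 < 6, so no value of s works.

Unsatisfiable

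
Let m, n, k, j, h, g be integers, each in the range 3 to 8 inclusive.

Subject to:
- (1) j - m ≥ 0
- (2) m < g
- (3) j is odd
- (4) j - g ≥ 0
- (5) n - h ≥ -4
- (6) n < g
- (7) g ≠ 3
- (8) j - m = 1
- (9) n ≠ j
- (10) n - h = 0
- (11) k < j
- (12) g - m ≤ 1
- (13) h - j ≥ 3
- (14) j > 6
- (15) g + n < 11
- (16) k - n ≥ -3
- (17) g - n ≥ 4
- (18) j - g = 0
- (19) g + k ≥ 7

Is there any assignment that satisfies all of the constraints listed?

Unsatisfiable

Constraints 1, 5, 12, 13, and 17 give j − m ≥ 0, m − g ≥ -1, g − n ≥ 4, n − h ≥ -4, h − j ≥ 3.
Adding all 5 inequalities: the left sides telescope to 0, and the right sides sum to 0 + (-1) + 4 + (-4) + 3 = 2. So 0 ≥ 2, which is false.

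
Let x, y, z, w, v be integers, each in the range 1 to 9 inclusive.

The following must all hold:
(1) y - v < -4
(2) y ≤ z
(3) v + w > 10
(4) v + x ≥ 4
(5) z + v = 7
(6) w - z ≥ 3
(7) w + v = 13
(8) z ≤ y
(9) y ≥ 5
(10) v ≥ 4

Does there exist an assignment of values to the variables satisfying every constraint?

From constraints 2 and 9: z ≥ y ≥ 5. From constraint 10: v ≥ 4. Hence z + v ≥ 9. But constraint 5 requires z + v = 7, and 7 < 9. Contradiction.

Unsatisfiable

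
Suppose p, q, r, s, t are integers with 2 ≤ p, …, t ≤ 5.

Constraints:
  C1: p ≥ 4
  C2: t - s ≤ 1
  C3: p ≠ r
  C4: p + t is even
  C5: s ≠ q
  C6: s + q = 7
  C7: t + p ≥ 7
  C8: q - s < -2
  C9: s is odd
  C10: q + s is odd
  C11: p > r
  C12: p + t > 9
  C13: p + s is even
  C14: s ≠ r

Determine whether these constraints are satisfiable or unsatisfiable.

Take p = 5, q = 2, r = 2, s = 5, t = 5. Then constraint 2: t - s = 0; constraint 6: s + q = 7, and every other listed constraint is also met.

Satisfiable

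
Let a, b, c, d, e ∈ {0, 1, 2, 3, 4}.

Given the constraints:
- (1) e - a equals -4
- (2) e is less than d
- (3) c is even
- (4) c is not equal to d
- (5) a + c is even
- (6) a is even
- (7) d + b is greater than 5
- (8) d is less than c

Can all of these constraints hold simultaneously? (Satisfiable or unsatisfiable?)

Setting (a, b, c, d, e) = (4, 3, 4, 3, 0) satisfies everything: constraint 1: e - a = -4; constraint 7: d + b = 6, and the others follow.

Satisfiable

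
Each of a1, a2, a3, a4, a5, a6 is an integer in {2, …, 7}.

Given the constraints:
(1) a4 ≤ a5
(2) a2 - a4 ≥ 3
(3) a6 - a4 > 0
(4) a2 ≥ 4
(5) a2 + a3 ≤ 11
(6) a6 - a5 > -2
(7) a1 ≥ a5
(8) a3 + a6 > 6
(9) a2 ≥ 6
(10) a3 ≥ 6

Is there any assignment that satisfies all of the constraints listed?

Unsatisfiable

From constraint 9: a2 ≥ 6. From constraint 10: a3 ≥ 6. Hence a2 + a3 ≥ 12. But constraint 5 requires a2 + a3 ≤ 11, and 11 < 12. Contradiction.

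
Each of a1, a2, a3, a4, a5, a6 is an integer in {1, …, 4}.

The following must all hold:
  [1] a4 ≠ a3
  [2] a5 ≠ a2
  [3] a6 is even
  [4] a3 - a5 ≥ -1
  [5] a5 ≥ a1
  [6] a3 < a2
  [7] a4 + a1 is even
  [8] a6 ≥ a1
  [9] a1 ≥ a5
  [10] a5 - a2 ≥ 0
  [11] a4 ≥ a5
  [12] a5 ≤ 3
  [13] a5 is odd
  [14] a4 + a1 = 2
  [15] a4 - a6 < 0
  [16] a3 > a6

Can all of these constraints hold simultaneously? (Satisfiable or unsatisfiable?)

Constraints 6, 10, 11, 15, and 16 give a4 < a6, a6 < a3, a3 < a2, a2 ≤ a5, a5 ≤ a4. Chaining: a4 < a6 < a3 < a2 ≤ a5 ≤ a4, which forces a4 < a4 — impossible.

Unsatisfiable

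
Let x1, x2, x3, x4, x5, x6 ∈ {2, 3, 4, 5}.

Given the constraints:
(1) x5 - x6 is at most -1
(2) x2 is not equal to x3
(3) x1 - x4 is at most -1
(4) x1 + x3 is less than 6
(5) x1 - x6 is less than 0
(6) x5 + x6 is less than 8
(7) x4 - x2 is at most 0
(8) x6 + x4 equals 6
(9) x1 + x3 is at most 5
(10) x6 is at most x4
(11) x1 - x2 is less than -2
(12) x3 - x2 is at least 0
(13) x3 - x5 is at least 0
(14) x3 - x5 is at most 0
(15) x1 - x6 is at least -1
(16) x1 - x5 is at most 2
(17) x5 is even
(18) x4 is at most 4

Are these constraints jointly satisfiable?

Unsatisfiable

Constraints 1, 3, 7, 12, 14, and 15 give x5 − x3 ≥ 0, x3 − x2 ≥ 0, x2 − x4 ≥ 0, x4 − x1 ≥ 1, x1 − x6 ≥ -1, x6 − x5 ≥ 1.
Adding all 6 inequalities: the left sides telescope to 0, and the right sides sum to 0 + 0 + 0 + 1 + (-1) + 1 = 1. So 0 ≥ 1, which is false.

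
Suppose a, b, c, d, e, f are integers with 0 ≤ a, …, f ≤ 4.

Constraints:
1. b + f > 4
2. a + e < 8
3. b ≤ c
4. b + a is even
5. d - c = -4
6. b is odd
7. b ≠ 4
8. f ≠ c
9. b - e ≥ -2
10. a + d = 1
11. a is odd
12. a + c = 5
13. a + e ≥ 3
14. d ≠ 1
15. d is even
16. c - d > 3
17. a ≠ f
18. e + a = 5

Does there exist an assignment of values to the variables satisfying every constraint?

Satisfiable

Setting (a, b, c, d, e, f) = (1, 3, 4, 0, 4, 3) satisfies everything: constraint 1: b + f = 6; constraint 2: a + e = 5; constraint 5: d - c = -4, and the others follow.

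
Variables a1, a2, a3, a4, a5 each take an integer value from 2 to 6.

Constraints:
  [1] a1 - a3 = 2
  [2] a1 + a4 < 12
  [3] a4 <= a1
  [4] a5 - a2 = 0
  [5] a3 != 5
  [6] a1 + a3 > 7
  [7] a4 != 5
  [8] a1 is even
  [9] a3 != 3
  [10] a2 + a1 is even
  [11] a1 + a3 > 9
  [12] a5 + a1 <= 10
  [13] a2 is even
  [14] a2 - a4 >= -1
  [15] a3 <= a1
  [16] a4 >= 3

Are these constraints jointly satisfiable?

Satisfiable

One satisfying assignment is a1 = 6, a2 = 4, a3 = 4, a4 = 3, a5 = 4.
For the less obvious constraints — constraint 1: a1 - a3 = 2; constraint 2: a1 + a4 = 9 — and the others hold by inspection.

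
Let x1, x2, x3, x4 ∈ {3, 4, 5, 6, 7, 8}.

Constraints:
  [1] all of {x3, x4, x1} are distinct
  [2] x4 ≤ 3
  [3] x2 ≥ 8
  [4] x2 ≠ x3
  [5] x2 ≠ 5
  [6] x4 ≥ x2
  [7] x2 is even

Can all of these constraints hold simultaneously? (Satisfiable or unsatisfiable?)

Unsatisfiable

From constraints 3 and 6: x4 ≥ x2 and x2 ≥ 8, so x4 ≥ 8. From constraint 2: x4 ≤ 3. But 3 < 8, so no value of x4 works.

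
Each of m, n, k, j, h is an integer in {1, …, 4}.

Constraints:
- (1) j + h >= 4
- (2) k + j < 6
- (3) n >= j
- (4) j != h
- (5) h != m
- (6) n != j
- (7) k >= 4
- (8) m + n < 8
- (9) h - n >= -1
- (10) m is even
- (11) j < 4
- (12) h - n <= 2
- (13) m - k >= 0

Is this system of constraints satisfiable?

Try m = 4, n = 3, k = 4, j = 1, h = 3.
Check constraint 1: j + h = 4; constraint 2: k + j = 5. The remaining constraints are straightforward to verify.

Satisfiable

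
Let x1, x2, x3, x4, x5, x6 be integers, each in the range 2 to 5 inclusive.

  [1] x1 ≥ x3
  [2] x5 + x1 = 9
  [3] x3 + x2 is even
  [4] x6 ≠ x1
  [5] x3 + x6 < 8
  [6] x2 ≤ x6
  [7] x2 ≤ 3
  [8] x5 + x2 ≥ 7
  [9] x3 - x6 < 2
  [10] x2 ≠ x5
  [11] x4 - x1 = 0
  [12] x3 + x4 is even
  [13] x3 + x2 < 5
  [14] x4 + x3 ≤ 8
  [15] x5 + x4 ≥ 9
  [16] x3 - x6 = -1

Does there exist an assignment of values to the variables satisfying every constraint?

Satisfiable

One satisfying assignment is x1 = 4, x2 = 2, x3 = 2, x4 = 4, x5 = 5, x6 = 3.
For the less obvious constraints — constraint 2: x5 + x1 = 9; constraint 5: x3 + x6 = 5; constraint 8: x5 + x2 = 7 — and the others hold by inspection.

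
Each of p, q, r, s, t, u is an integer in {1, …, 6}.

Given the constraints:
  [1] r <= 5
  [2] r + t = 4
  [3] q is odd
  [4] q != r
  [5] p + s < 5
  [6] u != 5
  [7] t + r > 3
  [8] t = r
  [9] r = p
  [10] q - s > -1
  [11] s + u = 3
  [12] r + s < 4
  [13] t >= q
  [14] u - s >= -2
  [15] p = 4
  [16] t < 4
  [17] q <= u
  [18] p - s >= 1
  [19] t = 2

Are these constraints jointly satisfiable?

Constraint 19 fixes t = 2 and constraint 15 fixes p = 4. Constraints 8 and 9 give t = r = p, so t = p. But 2 ≠ 4 — contradiction.

Unsatisfiable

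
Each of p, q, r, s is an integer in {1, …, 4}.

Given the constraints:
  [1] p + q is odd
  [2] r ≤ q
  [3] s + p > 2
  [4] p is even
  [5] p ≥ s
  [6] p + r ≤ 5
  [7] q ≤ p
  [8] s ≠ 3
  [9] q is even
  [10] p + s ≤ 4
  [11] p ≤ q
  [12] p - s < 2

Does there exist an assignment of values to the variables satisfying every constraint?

Constraint 4 makes p even and constraint 9 makes q even, so p + q must be even. Constraint 1 says p + q is odd — contradiction.

Unsatisfiable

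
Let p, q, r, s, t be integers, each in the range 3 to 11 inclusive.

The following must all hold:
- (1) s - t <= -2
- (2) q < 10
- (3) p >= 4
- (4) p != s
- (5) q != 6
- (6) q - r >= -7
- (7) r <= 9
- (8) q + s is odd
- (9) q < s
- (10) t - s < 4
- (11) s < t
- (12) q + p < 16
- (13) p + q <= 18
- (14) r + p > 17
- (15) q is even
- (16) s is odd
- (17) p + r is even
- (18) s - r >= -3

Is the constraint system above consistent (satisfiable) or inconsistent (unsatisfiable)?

Satisfiable

One satisfying assignment is p = 11, q = 4, r = 9, s = 7, t = 9.
For the less obvious constraints — constraint 1: s - t = -2; constraint 6: q - r = -5; constraint 10: t - s = 2 — and the others hold by inspection.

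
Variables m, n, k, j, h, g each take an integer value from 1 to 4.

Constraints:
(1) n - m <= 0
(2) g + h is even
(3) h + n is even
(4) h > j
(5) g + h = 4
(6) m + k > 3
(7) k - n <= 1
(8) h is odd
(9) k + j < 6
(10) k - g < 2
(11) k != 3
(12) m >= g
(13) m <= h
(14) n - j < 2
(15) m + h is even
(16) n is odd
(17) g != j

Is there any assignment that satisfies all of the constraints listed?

Satisfiable

Try m = 3, n = 1, k = 1, j = 2, h = 3, g = 1.
Check constraint 1: n - m = -2; constraint 5: g + h = 4; constraint 6: m + k = 4. The remaining constraints are straightforward to verify.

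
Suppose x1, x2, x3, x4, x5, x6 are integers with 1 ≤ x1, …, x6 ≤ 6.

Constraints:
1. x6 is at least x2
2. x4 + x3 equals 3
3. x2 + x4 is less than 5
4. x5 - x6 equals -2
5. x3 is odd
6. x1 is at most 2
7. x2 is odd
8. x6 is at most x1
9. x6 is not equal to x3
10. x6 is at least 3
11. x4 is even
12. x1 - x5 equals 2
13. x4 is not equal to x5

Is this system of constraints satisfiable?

From constraint 10: x6 ≥ 3. From constraints 6 and 8: x6 ≤ x1 and x1 ≤ 2, so x6 ≤ 2. But 2 < 3, so no value of x6 works.

Unsatisfiable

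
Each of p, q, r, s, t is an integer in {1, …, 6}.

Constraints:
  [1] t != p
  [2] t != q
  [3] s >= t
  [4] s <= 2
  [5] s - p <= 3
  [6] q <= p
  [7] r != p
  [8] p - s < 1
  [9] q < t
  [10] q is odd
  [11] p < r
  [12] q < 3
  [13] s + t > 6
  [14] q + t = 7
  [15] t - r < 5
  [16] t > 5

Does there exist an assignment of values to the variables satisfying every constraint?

From constraint 16: t ≥ 6. From constraints 3 and 4: t ≤ s and s ≤ 2, so t ≤ 2. But 2 < 6, so no value of t works.

Unsatisfiable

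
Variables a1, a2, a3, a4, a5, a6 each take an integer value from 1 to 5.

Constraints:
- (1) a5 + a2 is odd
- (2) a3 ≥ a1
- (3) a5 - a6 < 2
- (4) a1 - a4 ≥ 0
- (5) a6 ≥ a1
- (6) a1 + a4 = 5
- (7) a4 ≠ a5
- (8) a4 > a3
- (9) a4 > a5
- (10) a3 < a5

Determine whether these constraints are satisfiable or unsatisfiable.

Constraints 2, 4, 9, and 10 give a3 < a5, a5 < a4, a4 ≤ a1, a1 ≤ a3. Chaining: a3 < a5 < a4 ≤ a1 ≤ a3, which forces a3 < a3 — impossible.

Unsatisfiable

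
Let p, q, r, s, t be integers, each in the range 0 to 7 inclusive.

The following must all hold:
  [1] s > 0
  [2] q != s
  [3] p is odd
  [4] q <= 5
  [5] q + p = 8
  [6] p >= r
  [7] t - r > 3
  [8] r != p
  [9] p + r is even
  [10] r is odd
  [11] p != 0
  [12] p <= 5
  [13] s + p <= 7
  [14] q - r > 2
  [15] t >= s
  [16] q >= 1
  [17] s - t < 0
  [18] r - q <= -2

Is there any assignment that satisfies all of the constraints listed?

Try p = 3, q = 5, r = 1, s = 4, t = 5.
Check constraint 5: q + p = 8; constraint 7: t - r = 4; constraint 13: s + p = 7. The remaining constraints are straightforward to verify.

Satisfiable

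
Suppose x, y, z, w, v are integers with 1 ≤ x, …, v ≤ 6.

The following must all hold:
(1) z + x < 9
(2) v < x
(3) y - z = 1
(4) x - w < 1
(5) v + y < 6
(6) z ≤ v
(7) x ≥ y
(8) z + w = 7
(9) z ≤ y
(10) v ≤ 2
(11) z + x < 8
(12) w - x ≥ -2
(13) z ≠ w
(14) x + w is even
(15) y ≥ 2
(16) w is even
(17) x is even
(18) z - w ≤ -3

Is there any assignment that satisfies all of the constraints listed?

Take x = 6, y = 2, z = 1, w = 6, v = 2. Then constraint 1: z + x = 7; constraint 3: y - z = 1; constraint 4: x - w = 0, and every other listed constraint is also met.

Satisfiable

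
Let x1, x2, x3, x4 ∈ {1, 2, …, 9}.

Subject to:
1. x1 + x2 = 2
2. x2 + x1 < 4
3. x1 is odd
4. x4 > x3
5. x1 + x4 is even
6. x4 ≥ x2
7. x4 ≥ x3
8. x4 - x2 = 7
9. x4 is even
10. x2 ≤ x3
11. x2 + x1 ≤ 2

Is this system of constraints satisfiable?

Constraint 3 makes x1 odd and constraint 9 makes x4 even, so x1 + x4 must be odd. Constraint 5 says x1 + x4 is even — contradiction.

Unsatisfiable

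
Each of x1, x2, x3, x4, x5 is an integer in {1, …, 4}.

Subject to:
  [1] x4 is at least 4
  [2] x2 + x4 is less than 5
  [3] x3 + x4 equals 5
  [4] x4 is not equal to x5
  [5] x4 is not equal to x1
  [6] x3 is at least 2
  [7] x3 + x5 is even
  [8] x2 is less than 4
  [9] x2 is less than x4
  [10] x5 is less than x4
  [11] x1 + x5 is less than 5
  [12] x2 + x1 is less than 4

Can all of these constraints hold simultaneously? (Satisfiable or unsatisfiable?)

From constraint 6: x3 ≥ 2. From constraint 1: x4 ≥ 4. Hence x3 + x4 ≥ 6. But constraint 3 requires x3 + x4 = 5, and 5 < 6. Contradiction.

Unsatisfiable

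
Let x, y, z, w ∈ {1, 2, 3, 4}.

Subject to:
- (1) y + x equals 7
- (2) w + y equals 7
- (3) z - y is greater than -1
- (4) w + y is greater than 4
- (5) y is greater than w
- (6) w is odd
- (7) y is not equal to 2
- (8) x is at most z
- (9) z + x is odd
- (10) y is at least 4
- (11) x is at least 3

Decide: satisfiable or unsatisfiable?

The assignment x = 3, y = 4, z = 4, w = 3 works:
  constraint 1 holds since y + x = 7.
  constraint 2 holds since w + y = 7.
The rest check out directly.

Satisfiable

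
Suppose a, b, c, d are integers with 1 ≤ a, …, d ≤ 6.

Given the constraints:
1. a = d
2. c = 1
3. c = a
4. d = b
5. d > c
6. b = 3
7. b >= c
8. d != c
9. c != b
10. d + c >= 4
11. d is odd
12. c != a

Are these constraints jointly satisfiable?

Unsatisfiable

Constraint 2 fixes c = 1 and constraint 6 fixes b = 3. Constraints 1, 3, and 4 give c = a = d = b, so c = b. But 1 ≠ 3 — contradiction.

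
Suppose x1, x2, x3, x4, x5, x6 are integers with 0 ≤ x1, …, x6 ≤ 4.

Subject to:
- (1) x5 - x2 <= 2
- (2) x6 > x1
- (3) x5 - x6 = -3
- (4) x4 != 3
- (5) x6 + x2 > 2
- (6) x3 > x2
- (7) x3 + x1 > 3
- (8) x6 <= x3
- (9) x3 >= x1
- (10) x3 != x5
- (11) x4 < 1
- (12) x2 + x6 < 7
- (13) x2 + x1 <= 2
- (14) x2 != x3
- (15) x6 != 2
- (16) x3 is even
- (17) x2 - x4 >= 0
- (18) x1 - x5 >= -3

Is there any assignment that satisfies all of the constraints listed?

The assignment x1 = 0, x2 = 0, x3 = 4, x4 = 0, x5 = 1, x6 = 4 works:
  constraint 1 holds since x5 - x2 = 1.
  constraint 3 holds since x5 - x6 = -3.
  constraint 5 holds since x6 + x2 = 4.
The rest check out directly.

Satisfiable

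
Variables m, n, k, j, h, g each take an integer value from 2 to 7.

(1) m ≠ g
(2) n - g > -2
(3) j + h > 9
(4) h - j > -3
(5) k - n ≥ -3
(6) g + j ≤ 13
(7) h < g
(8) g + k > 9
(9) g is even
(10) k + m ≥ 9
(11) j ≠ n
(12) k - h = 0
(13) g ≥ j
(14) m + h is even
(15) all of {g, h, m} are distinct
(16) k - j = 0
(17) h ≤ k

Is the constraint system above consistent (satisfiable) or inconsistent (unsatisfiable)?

Try m = 7, n = 7, k = 5, j = 5, h = 5, g = 6.
Check constraint 2: n - g = 1; constraint 3: j + h = 10. The remaining constraints are straightforward to verify.

Satisfiable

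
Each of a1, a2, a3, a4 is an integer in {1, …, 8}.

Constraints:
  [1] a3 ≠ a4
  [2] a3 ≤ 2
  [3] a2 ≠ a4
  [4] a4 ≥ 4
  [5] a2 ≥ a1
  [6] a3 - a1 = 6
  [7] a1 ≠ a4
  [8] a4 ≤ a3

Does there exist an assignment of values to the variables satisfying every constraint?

Unsatisfiable

From constraint 4: a4 ≥ 4. From constraints 2 and 8: a4 ≤ a3 and a3 ≤ 2, so a4 ≤ 2. But 2 < 4, so no value of a4 works.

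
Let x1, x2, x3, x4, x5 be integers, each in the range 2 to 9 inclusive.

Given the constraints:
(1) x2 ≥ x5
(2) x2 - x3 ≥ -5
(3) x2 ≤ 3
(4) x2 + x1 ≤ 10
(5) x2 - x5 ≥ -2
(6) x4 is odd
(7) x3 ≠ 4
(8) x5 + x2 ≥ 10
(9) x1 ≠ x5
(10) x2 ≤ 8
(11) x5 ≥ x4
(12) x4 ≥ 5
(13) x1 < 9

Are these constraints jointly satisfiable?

From constraints 11 and 12: x5 ≥ x4 and x4 ≥ 5, so x5 ≥ 5. From constraints 1 and 3: x5 ≤ x2 and x2 ≤ 3, so x5 ≤ 3. But 3 < 5, so no value of x5 works.

Unsatisfiable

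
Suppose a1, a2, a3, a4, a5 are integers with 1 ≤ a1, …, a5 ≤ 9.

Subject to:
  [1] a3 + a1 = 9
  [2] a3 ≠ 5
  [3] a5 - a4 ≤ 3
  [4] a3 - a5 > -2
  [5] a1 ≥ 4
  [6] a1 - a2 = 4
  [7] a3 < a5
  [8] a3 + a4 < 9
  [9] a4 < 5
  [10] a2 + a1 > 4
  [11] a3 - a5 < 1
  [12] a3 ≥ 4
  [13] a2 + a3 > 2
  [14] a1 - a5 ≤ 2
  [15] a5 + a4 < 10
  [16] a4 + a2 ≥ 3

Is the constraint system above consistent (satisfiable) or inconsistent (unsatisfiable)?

Satisfiable

Take a1 = 5, a2 = 1, a3 = 4, a4 = 2, a5 = 5. Then constraint 1: a3 + a1 = 9; constraint 3: a5 - a4 = 3; constraint 4: a3 - a5 = -1, and every other listed constraint is also met.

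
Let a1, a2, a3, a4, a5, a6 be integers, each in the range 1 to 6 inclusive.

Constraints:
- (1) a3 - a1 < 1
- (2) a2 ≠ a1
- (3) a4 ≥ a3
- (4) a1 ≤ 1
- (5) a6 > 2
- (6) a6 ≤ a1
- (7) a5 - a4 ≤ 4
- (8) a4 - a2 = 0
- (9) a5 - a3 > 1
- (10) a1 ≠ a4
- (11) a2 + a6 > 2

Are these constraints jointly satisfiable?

From constraint 5: a6 ≥ 3. From constraints 4 and 6: a6 ≤ a1 and a1 ≤ 1, so a6 ≤ 1. But 1 < 3, so no value of a6 works.

Unsatisfiable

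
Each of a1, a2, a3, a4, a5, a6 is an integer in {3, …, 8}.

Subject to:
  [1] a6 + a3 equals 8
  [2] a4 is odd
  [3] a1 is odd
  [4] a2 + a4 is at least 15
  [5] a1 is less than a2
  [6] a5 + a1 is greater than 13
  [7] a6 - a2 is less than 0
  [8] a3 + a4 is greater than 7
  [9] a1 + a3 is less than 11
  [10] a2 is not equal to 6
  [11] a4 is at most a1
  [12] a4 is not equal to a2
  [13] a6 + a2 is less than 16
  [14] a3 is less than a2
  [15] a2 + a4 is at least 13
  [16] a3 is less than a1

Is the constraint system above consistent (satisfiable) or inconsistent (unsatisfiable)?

Satisfiable

One satisfying assignment is a1 = 7, a2 = 8, a3 = 3, a4 = 7, a5 = 8, a6 = 5.
For the less obvious constraints — constraint 1: a6 + a3 = 8; constraint 4: a2 + a4 = 15 — and the others hold by inspection.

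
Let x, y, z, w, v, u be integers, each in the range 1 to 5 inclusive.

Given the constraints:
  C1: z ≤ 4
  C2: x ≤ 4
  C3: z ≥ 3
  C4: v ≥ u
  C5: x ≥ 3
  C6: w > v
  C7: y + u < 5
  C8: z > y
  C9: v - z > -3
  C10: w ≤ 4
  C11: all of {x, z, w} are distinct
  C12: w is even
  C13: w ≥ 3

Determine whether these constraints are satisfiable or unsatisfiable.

Unsatisfiable

Constraints 1, 2, 3, 5, 10, and 13 confine each of x, z, w to the 2 values {3, 4}.
Constraint 11 requires all 3 of them to be distinct, but only 2 values are available — impossible by the pigeonhole principle.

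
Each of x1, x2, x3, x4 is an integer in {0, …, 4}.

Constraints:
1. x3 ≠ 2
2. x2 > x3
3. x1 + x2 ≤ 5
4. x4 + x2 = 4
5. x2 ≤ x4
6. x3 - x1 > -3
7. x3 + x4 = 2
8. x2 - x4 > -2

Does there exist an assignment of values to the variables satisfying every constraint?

Satisfiable

Setting (x1, x2, x3, x4) = (0, 2, 0, 2) satisfies everything: constraint 3: x1 + x2 = 2; constraint 4: x4 + x2 = 4, and the others follow.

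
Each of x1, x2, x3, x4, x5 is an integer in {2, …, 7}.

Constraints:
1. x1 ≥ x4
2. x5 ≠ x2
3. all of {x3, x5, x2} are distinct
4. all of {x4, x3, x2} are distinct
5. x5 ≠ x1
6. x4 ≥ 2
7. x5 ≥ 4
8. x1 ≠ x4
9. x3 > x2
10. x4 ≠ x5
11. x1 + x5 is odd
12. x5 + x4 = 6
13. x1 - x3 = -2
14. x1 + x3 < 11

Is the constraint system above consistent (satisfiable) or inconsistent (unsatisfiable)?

Satisfiable

Setting (x1, x2, x3, x4, x5) = (3, 3, 5, 2, 4) satisfies everything: constraint 12: x5 + x4 = 6; constraint 13: x1 - x3 = -2, and the others follow.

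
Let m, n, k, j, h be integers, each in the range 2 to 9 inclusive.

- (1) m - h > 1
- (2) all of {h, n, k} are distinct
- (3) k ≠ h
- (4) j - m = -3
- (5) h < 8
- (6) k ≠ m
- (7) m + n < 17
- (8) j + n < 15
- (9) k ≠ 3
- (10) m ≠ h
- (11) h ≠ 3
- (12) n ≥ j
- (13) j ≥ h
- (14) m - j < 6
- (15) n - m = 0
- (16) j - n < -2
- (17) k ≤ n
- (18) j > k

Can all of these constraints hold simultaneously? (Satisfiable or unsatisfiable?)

Take m = 8, n = 8, k = 2, j = 5, h = 4. Then constraint 1: m - h = 4; constraint 4: j - m = -3, and every other listed constraint is also met.

Satisfiable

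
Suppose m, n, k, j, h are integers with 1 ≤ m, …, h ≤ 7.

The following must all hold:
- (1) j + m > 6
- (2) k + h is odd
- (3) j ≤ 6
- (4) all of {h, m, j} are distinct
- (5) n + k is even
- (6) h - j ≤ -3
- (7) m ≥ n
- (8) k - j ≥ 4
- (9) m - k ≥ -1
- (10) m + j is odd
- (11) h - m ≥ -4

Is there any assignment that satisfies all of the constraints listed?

Unsatisfiable

Constraints 6, 8, 9, and 11 give h − m ≥ -4, m − k ≥ -1, k − j ≥ 4, j − h ≥ 3.
Adding all 4 inequalities: the left sides telescope to 0, and the right sides sum to (-4) + (-1) + 4 + 3 = 2. So 0 ≥ 2, which is false.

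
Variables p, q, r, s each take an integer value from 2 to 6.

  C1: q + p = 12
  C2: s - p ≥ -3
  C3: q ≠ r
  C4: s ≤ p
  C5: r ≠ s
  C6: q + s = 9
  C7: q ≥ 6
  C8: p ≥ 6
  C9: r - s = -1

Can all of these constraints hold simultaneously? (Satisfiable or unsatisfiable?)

The assignment p = 6, q = 6, r = 2, s = 3 works:
  constraint 1 holds since q + p = 12.
  constraint 2 holds since s - p = -3.
  constraint 6 holds since q + s = 9.
The rest check out directly.

Satisfiable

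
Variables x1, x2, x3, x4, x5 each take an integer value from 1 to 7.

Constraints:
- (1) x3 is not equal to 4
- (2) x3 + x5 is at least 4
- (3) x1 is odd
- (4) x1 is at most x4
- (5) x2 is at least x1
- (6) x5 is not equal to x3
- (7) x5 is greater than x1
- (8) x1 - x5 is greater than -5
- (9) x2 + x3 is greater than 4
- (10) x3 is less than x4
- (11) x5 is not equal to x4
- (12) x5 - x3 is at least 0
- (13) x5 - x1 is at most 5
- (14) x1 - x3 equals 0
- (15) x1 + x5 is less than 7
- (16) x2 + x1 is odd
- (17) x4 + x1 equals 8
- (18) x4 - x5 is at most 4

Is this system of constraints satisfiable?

Satisfiable

One satisfying assignment is x1 = 1, x2 = 6, x3 = 1, x4 = 7, x5 = 3.
For the less obvious constraints — constraint 2: x3 + x5 = 4; constraint 8: x1 - x5 = -2 — and the others hold by inspection.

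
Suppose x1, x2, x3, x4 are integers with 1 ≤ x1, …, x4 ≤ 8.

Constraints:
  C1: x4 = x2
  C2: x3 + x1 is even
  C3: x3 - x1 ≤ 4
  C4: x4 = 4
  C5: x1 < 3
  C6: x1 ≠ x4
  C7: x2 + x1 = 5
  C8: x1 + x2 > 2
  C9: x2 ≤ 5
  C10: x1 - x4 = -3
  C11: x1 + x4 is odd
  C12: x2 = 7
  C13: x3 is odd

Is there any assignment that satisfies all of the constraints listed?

Constraint 4 fixes x4 = 4 and constraint 12 fixes x2 = 7, but constraint 1 requires x4 = x2. Since 4 ≠ 7, contradiction.

Unsatisfiable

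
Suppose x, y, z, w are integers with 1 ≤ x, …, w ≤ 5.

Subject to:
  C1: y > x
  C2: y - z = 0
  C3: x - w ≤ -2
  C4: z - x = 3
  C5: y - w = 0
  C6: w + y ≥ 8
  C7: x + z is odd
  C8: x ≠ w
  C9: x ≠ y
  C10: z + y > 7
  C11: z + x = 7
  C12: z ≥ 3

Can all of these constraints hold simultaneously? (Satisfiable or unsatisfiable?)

Satisfiable

The assignment x = 2, y = 5, z = 5, w = 5 works:
  constraint 2 holds since y - z = 0.
  constraint 3 holds since x - w = -3.
The rest check out directly.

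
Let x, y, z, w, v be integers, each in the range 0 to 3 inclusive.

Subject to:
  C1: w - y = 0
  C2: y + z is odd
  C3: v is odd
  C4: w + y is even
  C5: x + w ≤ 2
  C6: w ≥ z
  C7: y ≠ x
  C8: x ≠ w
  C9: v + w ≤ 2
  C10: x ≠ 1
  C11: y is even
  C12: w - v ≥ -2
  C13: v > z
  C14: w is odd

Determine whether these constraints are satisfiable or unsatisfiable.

Constraint 14 makes w odd and constraint 11 makes y even, so w + y must be odd. Constraint 4 says w + y is even — contradiction.

Unsatisfiable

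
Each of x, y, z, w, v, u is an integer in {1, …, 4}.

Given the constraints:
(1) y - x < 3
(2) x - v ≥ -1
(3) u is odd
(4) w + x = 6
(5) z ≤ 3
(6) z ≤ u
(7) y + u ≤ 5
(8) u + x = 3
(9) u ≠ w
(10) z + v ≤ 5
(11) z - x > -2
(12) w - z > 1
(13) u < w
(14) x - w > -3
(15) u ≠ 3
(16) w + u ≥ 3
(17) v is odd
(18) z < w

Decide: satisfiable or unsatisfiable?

Satisfiable

Take x = 2, y = 3, z = 1, w = 4, v = 1, u = 1. Then constraint 1: y - x = 1; constraint 2: x - v = 1, and every other listed constraint is also met.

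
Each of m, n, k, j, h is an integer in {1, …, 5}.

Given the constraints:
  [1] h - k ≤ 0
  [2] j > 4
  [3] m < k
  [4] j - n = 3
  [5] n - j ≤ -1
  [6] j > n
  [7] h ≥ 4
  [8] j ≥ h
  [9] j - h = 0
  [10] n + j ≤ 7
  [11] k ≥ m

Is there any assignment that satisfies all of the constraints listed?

Satisfiable

Take m = 1, n = 2, k = 5, j = 5, h = 5. Then constraint 1: h - k = 0; constraint 4: j - n = 3, and every other listed constraint is also met.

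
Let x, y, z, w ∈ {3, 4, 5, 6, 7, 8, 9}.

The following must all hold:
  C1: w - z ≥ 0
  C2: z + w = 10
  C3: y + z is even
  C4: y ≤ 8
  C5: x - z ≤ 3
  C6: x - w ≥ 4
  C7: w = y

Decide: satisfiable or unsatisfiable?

Unsatisfiable

Constraints 1, 5, and 6 give x − w ≥ 4, w − z ≥ 0, z − x ≥ -3.
Adding all 3 inequalities: the left sides telescope to 0, and the right sides sum to 4 + 0 + (-3) = 1. So 0 ≥ 1, which is false.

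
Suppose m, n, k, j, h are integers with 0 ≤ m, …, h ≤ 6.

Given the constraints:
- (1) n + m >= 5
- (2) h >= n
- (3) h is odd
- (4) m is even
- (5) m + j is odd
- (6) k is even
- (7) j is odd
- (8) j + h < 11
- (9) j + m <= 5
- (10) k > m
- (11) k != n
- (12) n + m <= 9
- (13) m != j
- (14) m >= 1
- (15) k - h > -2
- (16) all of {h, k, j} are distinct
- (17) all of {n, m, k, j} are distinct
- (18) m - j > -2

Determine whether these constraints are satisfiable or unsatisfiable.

The assignment m = 2, n = 4, k = 6, j = 3, h = 5 works:
  constraint 1 holds since n + m = 6.
  constraint 8 holds since j + h = 8.
  constraint 9 holds since j + m = 5.
The rest check out directly.

Satisfiable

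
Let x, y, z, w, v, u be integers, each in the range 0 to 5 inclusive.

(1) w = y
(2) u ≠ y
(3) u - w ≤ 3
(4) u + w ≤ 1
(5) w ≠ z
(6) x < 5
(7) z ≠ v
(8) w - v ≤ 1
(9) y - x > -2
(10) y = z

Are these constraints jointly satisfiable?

From constraints 1 and 10, w = y = z, so w = z. But constraint 5 says w ≠ z. Contradiction.

Unsatisfiable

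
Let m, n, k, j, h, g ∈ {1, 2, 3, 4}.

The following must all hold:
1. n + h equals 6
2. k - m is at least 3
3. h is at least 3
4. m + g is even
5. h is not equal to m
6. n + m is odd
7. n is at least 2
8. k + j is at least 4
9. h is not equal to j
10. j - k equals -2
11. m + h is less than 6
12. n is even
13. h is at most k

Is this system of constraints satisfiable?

Setting (m, n, k, j, h, g) = (1, 2, 4, 2, 4, 1) satisfies everything: constraint 1: n + h = 6; constraint 2: k - m = 3, and the others follow.

Satisfiable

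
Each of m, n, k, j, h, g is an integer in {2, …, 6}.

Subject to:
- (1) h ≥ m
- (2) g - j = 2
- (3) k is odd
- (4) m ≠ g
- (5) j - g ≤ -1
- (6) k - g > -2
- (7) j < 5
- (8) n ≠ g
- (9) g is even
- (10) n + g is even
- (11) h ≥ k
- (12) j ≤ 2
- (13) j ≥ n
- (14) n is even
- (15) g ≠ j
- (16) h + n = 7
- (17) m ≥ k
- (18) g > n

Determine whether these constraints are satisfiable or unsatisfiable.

One satisfying assignment is m = 5, n = 2, k = 5, j = 2, h = 5, g = 4.
For the less obvious constraints — constraint 2: g - j = 2; constraint 5: j - g = -2 — and the others hold by inspection.

Satisfiable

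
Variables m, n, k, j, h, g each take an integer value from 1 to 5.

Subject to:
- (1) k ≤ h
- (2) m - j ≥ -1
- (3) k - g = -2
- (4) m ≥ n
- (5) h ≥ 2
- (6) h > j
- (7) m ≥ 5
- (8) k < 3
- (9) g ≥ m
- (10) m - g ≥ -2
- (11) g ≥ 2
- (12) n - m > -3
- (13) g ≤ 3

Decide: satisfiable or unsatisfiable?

Unsatisfiable

From constraint 7: m ≥ 5. From constraints 9 and 13: m ≤ g and g ≤ 3, so m ≤ 3. But 3 < 5, so no value of m works.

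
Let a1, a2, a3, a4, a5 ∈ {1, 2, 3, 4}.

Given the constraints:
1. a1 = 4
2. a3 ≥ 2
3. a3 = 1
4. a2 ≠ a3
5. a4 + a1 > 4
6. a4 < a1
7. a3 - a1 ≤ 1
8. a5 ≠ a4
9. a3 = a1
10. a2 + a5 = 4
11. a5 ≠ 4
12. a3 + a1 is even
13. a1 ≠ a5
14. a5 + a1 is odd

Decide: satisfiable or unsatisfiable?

Unsatisfiable

Constraint 3 fixes a3 = 1 and constraint 1 fixes a1 = 4, but constraint 9 requires a3 = a1. Since 1 ≠ 4, contradiction.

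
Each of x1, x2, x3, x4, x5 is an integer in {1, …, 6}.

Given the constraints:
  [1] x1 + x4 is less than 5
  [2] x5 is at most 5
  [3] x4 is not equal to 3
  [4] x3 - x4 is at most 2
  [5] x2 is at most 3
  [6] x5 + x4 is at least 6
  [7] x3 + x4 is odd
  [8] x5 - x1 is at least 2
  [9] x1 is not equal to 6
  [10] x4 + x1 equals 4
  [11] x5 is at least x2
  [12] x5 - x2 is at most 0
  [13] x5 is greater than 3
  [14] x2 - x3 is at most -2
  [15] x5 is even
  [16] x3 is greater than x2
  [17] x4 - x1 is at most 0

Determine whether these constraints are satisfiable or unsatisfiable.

Constraints 4, 8, 12, 14, and 17 give x2 − x5 ≥ 0, x5 − x1 ≥ 2, x1 − x4 ≥ 0, x4 − x3 ≥ -2, x3 − x2 ≥ 2.
Adding all 5 inequalities: the left sides telescope to 0, and the right sides sum to 0 + 2 + 0 + (-2) + 2 = 2. So 0 ≥ 2, which is false.

Unsatisfiable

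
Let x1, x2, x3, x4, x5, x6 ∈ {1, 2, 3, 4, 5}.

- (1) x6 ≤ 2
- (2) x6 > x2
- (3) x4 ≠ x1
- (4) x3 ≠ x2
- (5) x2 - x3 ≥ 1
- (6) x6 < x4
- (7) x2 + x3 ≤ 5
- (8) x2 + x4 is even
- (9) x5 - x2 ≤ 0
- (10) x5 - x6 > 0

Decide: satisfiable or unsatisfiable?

Unsatisfiable

Constraints 2, 9, and 10 give x2 < x6, x6 < x5, x5 ≤ x2. Chaining: x2 < x6 < x5 ≤ x2, which forces x2 < x2 — impossible.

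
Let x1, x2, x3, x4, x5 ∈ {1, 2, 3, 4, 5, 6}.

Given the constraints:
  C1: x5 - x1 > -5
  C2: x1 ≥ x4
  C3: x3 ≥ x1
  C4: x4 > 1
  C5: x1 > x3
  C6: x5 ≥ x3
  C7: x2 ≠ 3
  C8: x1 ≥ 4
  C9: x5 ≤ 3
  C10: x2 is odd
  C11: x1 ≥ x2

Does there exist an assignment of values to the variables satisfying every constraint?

Unsatisfiable

From constraints 3 and 8: x3 ≥ x1 and x1 ≥ 4, so x3 ≥ 4. From constraints 6 and 9: x3 ≤ x5 and x5 ≤ 3, so x3 ≤ 3. But 3 < 4, so no value of x3 works.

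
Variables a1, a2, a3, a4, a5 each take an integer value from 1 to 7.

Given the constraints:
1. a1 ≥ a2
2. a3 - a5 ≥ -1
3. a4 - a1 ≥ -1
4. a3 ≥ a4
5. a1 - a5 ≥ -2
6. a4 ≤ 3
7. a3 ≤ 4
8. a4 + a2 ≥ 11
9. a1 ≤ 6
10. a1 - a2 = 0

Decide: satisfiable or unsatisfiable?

Unsatisfiable

From constraints 4 and 7: a4 ≤ a3 ≤ 4. From constraints 1 and 9: a2 ≤ a1 ≤ 6. Hence a4 + a2 ≤ 10. But constraint 8 requires a4 + a2 ≥ 11, and 11 > 10. Contradiction.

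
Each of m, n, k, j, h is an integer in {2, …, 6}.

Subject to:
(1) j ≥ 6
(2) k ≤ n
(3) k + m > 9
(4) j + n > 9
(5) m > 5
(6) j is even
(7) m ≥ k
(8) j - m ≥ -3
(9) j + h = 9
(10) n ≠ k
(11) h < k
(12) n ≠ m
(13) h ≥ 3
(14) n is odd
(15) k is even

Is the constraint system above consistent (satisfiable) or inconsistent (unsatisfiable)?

One satisfying assignment is m = 6, n = 5, k = 4, j = 6, h = 3.
For the less obvious constraints — constraint 3: k + m = 10; constraint 4: j + n = 11 — and the others hold by inspection.

Satisfiable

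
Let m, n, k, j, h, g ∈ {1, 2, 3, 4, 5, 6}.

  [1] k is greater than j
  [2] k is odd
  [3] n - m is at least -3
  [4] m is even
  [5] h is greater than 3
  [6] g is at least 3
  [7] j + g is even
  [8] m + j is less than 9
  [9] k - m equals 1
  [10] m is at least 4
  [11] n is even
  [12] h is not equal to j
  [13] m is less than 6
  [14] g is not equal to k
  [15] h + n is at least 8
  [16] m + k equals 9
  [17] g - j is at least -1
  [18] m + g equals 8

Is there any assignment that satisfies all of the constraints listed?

Try m = 4, n = 2, k = 5, j = 2, h = 6, g = 4.
Check constraint 3: n - m = -2; constraint 8: m + j = 6; constraint 9: k - m = 1. The remaining constraints are straightforward to verify.

Satisfiable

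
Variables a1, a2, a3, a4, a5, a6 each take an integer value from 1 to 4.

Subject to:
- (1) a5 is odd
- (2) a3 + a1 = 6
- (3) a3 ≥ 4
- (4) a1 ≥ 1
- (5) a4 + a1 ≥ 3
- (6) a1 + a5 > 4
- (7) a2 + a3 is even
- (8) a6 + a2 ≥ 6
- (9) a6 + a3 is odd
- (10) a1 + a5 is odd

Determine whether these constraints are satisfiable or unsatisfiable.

Setting (a1, a2, a3, a4, a5, a6) = (2, 4, 4, 3, 3, 3) satisfies everything: constraint 2: a3 + a1 = 6; constraint 5: a4 + a1 = 5, and the others follow.

Satisfiable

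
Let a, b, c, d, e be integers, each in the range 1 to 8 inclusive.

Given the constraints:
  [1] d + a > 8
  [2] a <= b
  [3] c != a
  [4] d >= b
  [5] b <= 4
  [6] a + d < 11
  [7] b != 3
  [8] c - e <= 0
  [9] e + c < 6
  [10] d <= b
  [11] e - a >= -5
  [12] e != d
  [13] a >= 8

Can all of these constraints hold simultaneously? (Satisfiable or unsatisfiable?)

Unsatisfiable

From constraints 2 and 13: b ≥ a and a ≥ 8, so b ≥ 8. From constraint 5: b ≤ 4. But 4 < 8, so no value of b works.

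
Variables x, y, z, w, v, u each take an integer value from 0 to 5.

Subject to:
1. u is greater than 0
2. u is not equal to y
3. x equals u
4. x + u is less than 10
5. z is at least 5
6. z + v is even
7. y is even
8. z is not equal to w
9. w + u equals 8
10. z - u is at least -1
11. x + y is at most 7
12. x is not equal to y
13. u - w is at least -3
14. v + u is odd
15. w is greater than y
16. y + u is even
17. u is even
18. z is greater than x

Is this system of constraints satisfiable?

Setting (x, y, z, w, v, u) = (4, 2, 5, 4, 3, 4) satisfies everything: constraint 4: x + u = 8; constraint 9: w + u = 8; constraint 10: z - u = 1, and the others follow.

Satisfiable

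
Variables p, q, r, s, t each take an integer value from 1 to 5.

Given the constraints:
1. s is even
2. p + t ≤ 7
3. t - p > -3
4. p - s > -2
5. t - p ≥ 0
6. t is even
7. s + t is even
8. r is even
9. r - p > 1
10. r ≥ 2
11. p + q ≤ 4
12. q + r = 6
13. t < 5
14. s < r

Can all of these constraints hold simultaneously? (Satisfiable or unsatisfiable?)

One satisfying assignment is p = 2, q = 2, r = 4, s = 2, t = 2.
For the less obvious constraints — constraint 2: p + t = 4; constraint 3: t - p = 0 — and the others hold by inspection.

Satisfiable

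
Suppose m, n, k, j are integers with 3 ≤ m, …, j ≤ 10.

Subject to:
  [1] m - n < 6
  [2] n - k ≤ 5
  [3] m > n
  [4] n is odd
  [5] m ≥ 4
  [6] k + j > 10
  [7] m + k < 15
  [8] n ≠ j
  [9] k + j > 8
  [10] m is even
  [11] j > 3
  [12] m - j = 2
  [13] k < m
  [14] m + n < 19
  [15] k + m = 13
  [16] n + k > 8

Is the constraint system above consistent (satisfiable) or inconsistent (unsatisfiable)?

Satisfiable

Setting (m, n, k, j) = (10, 7, 3, 8) satisfies everything: constraint 1: m - n = 3; constraint 2: n - k = 4; constraint 6: k + j = 11, and the others follow.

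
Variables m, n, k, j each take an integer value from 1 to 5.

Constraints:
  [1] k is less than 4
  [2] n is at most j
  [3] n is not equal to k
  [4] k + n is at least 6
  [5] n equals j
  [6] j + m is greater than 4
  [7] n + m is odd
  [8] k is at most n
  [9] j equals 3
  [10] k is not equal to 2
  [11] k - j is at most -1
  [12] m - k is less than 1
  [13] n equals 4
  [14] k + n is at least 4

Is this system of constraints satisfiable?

Constraint 13 fixes n = 4 and constraint 9 fixes j = 3, but constraint 5 requires n = j. Since 4 ≠ 3, contradiction.

Unsatisfiable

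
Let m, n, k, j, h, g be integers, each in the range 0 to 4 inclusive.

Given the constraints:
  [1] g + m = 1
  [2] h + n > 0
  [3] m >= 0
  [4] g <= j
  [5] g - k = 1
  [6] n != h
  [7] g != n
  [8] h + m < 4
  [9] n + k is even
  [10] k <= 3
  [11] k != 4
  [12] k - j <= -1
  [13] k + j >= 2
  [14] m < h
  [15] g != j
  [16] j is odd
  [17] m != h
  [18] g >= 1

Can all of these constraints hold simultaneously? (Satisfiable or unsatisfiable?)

One satisfying assignment is m = 0, n = 0, k = 0, j = 3, h = 1, g = 1.
For the less obvious constraints — constraint 1: g + m = 1; constraint 2: h + n = 1; constraint 5: g - k = 1 — and the others hold by inspection.

Satisfiable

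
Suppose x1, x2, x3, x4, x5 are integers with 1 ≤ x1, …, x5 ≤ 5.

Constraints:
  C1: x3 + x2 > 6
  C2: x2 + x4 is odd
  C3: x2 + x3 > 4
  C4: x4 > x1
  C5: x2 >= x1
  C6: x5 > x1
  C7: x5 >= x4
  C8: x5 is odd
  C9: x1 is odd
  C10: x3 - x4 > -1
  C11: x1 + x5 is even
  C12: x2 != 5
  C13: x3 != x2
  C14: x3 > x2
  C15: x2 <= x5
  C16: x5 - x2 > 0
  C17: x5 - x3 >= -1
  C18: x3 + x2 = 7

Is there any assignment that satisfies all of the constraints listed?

Satisfiable

The assignment x1 = 1, x2 = 3, x3 = 4, x4 = 4, x5 = 5 works:
  constraint 1 holds since x3 + x2 = 7.
  constraint 3 holds since x2 + x3 = 7.
  constraint 10 holds since x3 - x4 = 0.
The rest check out directly.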